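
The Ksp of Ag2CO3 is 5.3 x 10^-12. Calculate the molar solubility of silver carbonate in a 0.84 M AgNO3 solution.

Ag2CO3(s) ⇌ 2 Ag^+(aq) + CO3^2-(aq)
Ksp = [Ag^+]^2[CO3^2-]
If s mol/L dissolves here, [Ag^+] = 0.84 + 2s ≈ 0.84, [CO3^2-] = s (Ksp is small, so little additional dissolves).
Ksp ≈ (0.84)^2 × s
s = 7.5 x 10^-12 M
Check: 2s = 1.5 x 10^-11 ≪ 0.84, so the approximation is valid.

7.5e-12 M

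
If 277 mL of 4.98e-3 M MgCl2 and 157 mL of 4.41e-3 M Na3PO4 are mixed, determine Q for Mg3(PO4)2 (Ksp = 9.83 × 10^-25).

Total volume = 277 + 157 = 434 mL.
[Mg^2+] = 4.98 x 10^-3 × (277/434) = 3.178 × 10^-3 M
[PO4^3-] = 4.41 × 10^-3 × (157/434) = 1.595 x 10^-3 M
Mg3(PO4)2(s) ⇌ 3 Mg^2+ + 2 PO4^3-, so Q = [Mg^2+]^3[PO4^3-]^2
Q = (3.178 × 10^-3)^3(1.595 x 10^-3)^2 = 8.17 x 10^-14
Q > Ksp, so Mg3(PO4)2 will precipitate.

8.17 × 10^-14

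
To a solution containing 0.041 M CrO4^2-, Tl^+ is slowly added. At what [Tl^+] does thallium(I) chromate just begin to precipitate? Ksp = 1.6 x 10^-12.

Tl2CrO4(s) <=> 2 Tl^+ + CrO4^2-
Ksp = [Tl^+]^2[CrO4^2-]
Precipitation begins when Q = Ksp. With [CrO4^2-] = 0.041 M:
1.6 x 10^-12 = (0.041) × [Tl^+]^2
[Tl^+] = (1.6 x 10^-12 / 4.1 × 10^-2)^(1/2) = 6.2 x 10^-6 M

6.2 × 10^-6 M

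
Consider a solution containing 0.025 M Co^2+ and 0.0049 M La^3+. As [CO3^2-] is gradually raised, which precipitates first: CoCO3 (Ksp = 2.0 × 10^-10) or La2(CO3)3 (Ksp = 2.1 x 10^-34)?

La2(CO3)3

Precipitation of each salt starts when its ion product equals its Ksp.
For CoCO3: 2.0 × 10^-10 = 0.025 × [CO3^2-]  ⇒  [CO3^2-] = 8.0 × 10^-9 M.
For La2(CO3)3: 2.1 x 10^-34 = (0.0049)^2 × [CO3^2-]^3  ⇒  [CO3^2-] = 2.1 x 10^-10 M.
The salt with the lower threshold [CO3^2-] precipitates first: La2(CO3)3.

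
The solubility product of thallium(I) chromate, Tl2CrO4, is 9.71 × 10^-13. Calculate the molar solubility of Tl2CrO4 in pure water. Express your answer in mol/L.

6.24 x 10^-5 M

Tl2CrO4(s) ⇌ 2 Tl^+ + CrO4^2-
Ksp = [Tl^+]^2[CrO4^2-]
If s mol/L of Tl2CrO4 dissolves, [Tl^+] = 2s and [CrO4^2-] = s.
Ksp = (2s)^2s = 4s^3
s = (9.71 × 10^-13 / 4)^(1/3) = 6.24 x 10^-5 M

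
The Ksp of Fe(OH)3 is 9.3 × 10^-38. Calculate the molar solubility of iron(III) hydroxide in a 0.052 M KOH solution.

Fe(OH)3(s) ⇌ Fe^3+ + 3 OH^-
Ksp = [Fe^3+][OH^-]^3
If s mol/L dissolves here, [Fe^3+] = s, [OH^-] = 0.052 + 3s ≈ 0.052 (since OH^- from KOH dominates).
Ksp ≈ s × (0.052)^3
s = 6.6 × 10^-34 M
Check: 3s = 2.0 x 10^-33 ≪ 0.052, so the approximation is valid.

s ≈ 6.6 × 10^-34 M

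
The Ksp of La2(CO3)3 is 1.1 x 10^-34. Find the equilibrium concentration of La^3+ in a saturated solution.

[La^3+] = 1.3 × 10^-7 M

La2(CO3)3(s) ⇌ 2 La^3+(aq) + 3 CO3^2-(aq)
Ksp = [La^3+]^2[CO3^2-]^3
If s mol/L of La2(CO3)3 dissolves, [La^3+] = 2s and [CO3^2-] = 3s.
Substituting: Ksp = (2s)^2(3s)^3 = 108s^5
s^5 = 1.1 x 10^-34 / 108, so s = 6.33 x 10^-8 M
[La^3+] = 2s = 1.3 × 10^-7 M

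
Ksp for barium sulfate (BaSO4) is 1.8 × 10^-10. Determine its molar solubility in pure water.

BaSO4(s) <=> Ba^2+(aq) + SO4^2-(aq)
Ksp = [Ba^2+][SO4^2-]
For each mole of BaSO4 that dissolves: [Ba^2+] = s, [SO4^2-] = s.
Ksp = (s)(s) = s^2
s = (1.8 × 10^-10)^(1/2) = 1.3 × 10^-5 M

s ≈ 1.3 x 10^-5 M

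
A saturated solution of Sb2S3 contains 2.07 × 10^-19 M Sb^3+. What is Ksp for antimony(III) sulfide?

1.28 × 10^-93

Sb2S3(s) ⇌ 2 Sb^3+ + 3 S^2-
Stoichiometry gives [S^2-] = (3/2)[Sb^3+] = 3.105 × 10^-19 M.
Ksp = [Sb^3+]^2[S^2-]^3
Ksp = (2.07 × 10^-19)^2 × (3.105 × 10^-19)^3 = 1.28 × 10^-93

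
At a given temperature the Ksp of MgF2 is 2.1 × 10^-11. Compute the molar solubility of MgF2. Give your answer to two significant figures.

MgF2(s) <=> Mg^2+(aq) + 2 F^-(aq)
Ksp = [Mg^2+][F^-]^2
Let s = molar solubility. Then [Mg^2+] = s and [F^-] = 2s.
Ksp = s(2s)^2 = 4s^3
s^3 = 2.1 × 10^-11 / 4, so s = 1.7 × 10^-4 M

1.7e-4 M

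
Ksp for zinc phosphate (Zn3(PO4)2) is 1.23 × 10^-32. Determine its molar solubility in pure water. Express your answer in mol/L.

s ≈ 1.63 x 10^-7 M

Zn3(PO4)2(s) <=> 3 Zn^2+ + 2 PO4^3-
Ksp = [Zn^2+]^3[PO4^3-]^2
For each mole of Zn3(PO4)2 that dissolves: [Zn^2+] = 3s, [PO4^3-] = 2s.
So Ksp = (3s)^3 × (2s)^2 = 108s^5
s^5 = 1.23 × 10^-32 / 108, so s = 1.63 × 10^-7 M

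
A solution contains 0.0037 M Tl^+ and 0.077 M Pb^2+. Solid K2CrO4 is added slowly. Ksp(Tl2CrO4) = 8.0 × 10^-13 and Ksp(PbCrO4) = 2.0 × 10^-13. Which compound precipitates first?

PbCrO4

Precipitation of each salt starts when its ion product equals its Ksp.
For Tl2CrO4: 8.0 × 10^-13 = (0.0037)^2 × [CrO4^2-]  ⇒  [CrO4^2-] = 5.8 × 10^-8 M.
For PbCrO4: 2.0 × 10^-13 = 0.077 × [CrO4^2-]  ⇒  [CrO4^2-] = 2.6 x 10^-12 M.
The salt with the lower threshold [CrO4^2-] precipitates first: PbCrO4.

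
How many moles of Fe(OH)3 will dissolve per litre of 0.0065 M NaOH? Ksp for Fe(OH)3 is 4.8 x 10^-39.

s ≈ 1.7 x 10^-32 M

Fe(OH)3(s) ⇌ Fe^3+(aq) + 3 OH^-(aq)
Ksp = [Fe^3+][OH^-]^3
Let s be the molar solubility in this solution. [Fe^3+] = s, [OH^-] = 0.0065 + 3s ≈ 0.0065 (common-ion effect: OH^- is already 0.0065 M).
Ksp ≈ s × (0.0065)^3
s = 1.7 x 10^-32 M
Check: 3s = 5.2 × 10^-32 ≪ 0.0065, so the approximation is valid.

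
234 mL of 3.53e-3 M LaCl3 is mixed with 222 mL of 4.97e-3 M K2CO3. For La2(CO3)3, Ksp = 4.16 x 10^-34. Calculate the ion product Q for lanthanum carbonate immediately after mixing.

Total volume = 234 + 222 = 456 mL.
[La^3+] = 3.53 x 10^-3 × (234/456) = 1.811 × 10^-3 M
[CO3^2-] = 4.97 x 10^-3 × (222/456) = 2.420 × 10^-3 M
La2(CO3)3(s) ⇌ 2 La^3+ + 3 CO3^2-, so Q = [La^3+]^2[CO3^2-]^3
Q = (1.811 × 10^-3)^2(2.420 × 10^-3)^3 = 4.65 × 10^-14
Q > Ksp, so La2(CO3)3 will precipitate.

Q ≈ 4.65e-14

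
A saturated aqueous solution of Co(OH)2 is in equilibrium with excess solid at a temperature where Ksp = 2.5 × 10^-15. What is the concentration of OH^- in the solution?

Co(OH)2(s) <=> Co^2+(aq) + 2 OH^-(aq)
Ksp = [Co^2+][OH^-]^2
Let s = molar solubility. Then [Co^2+] = s and [OH^-] = 2s.
Ksp = s(2s)^2 = 4s^3
Solving, s = (2.5 × 10^-15/4)^(1/3) = 8.55 × 10^-6 M
[OH^-] = 2s = 1.7 x 10^-5 M

[OH^-] ≈ 1.7 × 10^-5 M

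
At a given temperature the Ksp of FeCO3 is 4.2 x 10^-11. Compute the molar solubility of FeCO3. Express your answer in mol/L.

FeCO3(s) ⇌ Fe^2+(aq) + CO3^2-(aq)
Ksp = [Fe^2+][CO3^2-]
For each mole of FeCO3 that dissolves: [Fe^2+] = s, [CO3^2-] = s.
Ksp = s^2
s = √(4.2 x 10^-11) = 6.5 x 10^-6 M

6.5 × 10^-6 M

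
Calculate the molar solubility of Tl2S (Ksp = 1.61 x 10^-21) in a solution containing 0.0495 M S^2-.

Tl2S(s) ⇌ 2 Tl^+(aq) + S^2-(aq)
Ksp = [Tl^+]^2[S^2-]
If s mol/L dissolves here, [Tl^+] = 2s, [S^2-] = 0.0495 + s ≈ 0.0495 (common-ion effect: S^2- is already 0.0495 M).
Ksp ≈ (2s)^2 × 0.0495
s = 9.02 x 10^-11 M
Check: s = 9.0 × 10^-11 ≪ 0.0495, so the approximation is valid.

9.02 × 10^-11 M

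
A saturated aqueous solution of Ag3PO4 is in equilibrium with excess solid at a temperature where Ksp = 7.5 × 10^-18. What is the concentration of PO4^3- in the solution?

[PO4^3-] = 2.3 x 10^-5 M

Ag3PO4(s) ⇌ 3 Ag^+ + PO4^3-
Ksp = [Ag^+]^3[PO4^3-]
For each mole of Ag3PO4 that dissolves: [Ag^+] = 3s, [PO4^3-] = s.
So Ksp = (3s)^3 × s = 27s^4
s^4 = 7.5 × 10^-18 / 27, so s = 2.30 x 10^-5 M
[PO4^3-] = s = 2.3 x 10^-5 M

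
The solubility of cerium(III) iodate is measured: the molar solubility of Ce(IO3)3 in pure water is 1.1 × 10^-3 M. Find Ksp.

Ce(IO3)3(s) ⇌ Ce^3+(aq) + 3 IO3^-(aq)
With molar solubility s: [Ce^3+] = s, [IO3^-] = 3s.
Ksp = [Ce^3+][IO3^-]^3
Substituting: Ksp = s(3s)^3 = 27s^4
Ksp = 27 × (1.1 x 10^-3)^4 = 4.0 × 10^-11

Ksp = 4.0 × 10^-11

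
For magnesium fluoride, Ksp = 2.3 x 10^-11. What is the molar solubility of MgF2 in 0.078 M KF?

s ≈ 3.8 × 10^-9 M

MgF2(s) <=> Mg^2+ + 2 F^-
Ksp = [Mg^2+][F^-]^2
Let s be the molar solubility in this solution. [Mg^2+] = s, [F^-] = 0.078 + 2s ≈ 0.078 (Ksp is small, so little additional dissolves).
Ksp ≈ s × (0.078)^2
s = 3.8 × 10^-9 M
Check: 2s = 7.6 x 10^-9 ≪ 0.078, so the approximation is valid.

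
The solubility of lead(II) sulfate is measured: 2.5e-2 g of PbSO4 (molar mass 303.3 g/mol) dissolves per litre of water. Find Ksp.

Molar solubility s = (2.5 x 10^-2 g/L) / (303.3 g/mol) = 8.24 × 10^-5 M.
PbSO4(s) ⇌ Pb^2+(aq) + SO4^2-(aq)
With molar solubility s: [Pb^2+] = s, [SO4^2-] = s.
Ksp = [Pb^2+][SO4^2-]
Ksp = s^2
With s = 8.24 x 10^-5: Ksp = 6.8 × 10^-9

Ksp = 6.8 x 10^-9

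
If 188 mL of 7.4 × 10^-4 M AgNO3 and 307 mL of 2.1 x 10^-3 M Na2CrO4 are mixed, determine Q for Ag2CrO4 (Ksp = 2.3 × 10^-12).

Total volume = 188 + 307 = 495 mL.
[Ag^+] = 7.4 × 10^-4 × (188/495) = 2.81 x 10^-4 M
[CrO4^2-] = 2.1 x 10^-3 × (307/495) = 1.30 × 10^-3 M
Ag2CrO4(s) ⇌ 2 Ag^+(aq) + CrO4^2-(aq), so Q = [Ag^+]^2[CrO4^2-]
Q = (2.81 × 10^-4)^2(1.30 × 10^-3) = 1.0 × 10^-10
Q > Ksp, so Ag2CrO4 will precipitate.

Q ≈ 1.0e-10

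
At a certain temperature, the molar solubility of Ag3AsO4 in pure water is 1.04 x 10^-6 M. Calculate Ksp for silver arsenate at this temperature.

Ksp ≈ 3.16 x 10^-23

Ag3AsO4(s) <=> 3 Ag^+ + AsO4^3-
For each mole of Ag3AsO4 that dissolves: [Ag^+] = 3s, [AsO4^3-] = s.
Ksp = [Ag^+]^3[AsO4^3-]
Ksp = (3s)^3s = 27s^4
Ksp = 27 × (1.04 × 10^-6)^4 = 3.16 × 10^-23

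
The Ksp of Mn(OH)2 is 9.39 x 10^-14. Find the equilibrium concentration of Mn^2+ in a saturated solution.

[Mn^2+] = 2.86 × 10^-5 M

Mn(OH)2(s) ⇌ Mn^2+ + 2 OH^-
Ksp = [Mn^2+][OH^-]^2
If s mol/L of Mn(OH)2 dissolves, [Mn^2+] = s and [OH^-] = 2s.
Ksp = s(2s)^2 = 4s^3
s = (9.39 x 10^-14 / 4)^(1/3) = 2.863 × 10^-5 M
[Mn^2+] = s = 2.86 × 10^-5 M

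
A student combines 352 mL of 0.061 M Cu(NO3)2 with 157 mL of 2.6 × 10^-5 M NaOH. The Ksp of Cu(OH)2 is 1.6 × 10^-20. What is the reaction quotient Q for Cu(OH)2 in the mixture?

Total volume = 352 + 157 = 509 mL.
[Cu^2+] = 6.1 × 10^-2 × (352/509) = 4.22 x 10^-2 M
[OH^-] = 2.6 × 10^-5 × (157/509) = 8.02 × 10^-6 M
Cu(OH)2(s) ⇌ Cu^2+ + 2 OH^-, so Q = [Cu^2+][OH^-]^2
Q = (4.22 × 10^-2)(8.02 × 10^-6)^2 = 2.7 × 10^-12
Q > Ksp, so Cu(OH)2 will precipitate.

Q = 2.7 × 10^-12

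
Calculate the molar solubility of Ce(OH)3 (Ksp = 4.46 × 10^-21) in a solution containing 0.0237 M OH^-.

Ce(OH)3(s) ⇌ Ce^3+(aq) + 3 OH^-(aq)
Ksp = [Ce^3+][OH^-]^3
If s mol/L dissolves here, [Ce^3+] = s, [OH^-] = 0.0237 + 3s ≈ 0.0237 (since the OH^- already present dominates).
Ksp ≈ s × (0.0237)^3
s = 3.35 × 10^-16 M
Check: 3s = 1.0 x 10^-15 ≪ 0.0237, so the approximation is valid.

3.35e-16 M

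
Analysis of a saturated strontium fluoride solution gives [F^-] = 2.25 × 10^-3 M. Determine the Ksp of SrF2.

Ksp = 5.70 × 10^-9

SrF2(s) ⇌ Sr^2+(aq) + 2 F^-(aq)
Stoichiometry gives [Sr^2+] = (1/2)[F^-] = 1.125 × 10^-3 M.
Ksp = [Sr^2+][F^-]^2
Ksp = 1.125 x 10^-3 × (2.25 × 10^-3)^2 = 5.70 × 10^-9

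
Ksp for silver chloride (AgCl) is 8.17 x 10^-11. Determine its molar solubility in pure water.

s = 9.04 × 10^-6 M

AgCl(s) ⇌ Ag^+(aq) + Cl^-(aq)
Ksp = [Ag^+][Cl^-]
For each mole of AgCl that dissolves: [Ag^+] = s, [Cl^-] = s.
Ksp = s × s = s^2
s = (8.17 x 10^-11)^(1/2) = 9.04 x 10^-6 M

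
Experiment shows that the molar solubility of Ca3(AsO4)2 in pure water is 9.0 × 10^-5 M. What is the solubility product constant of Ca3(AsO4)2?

Ksp = 6.4 x 10^-19

Ca3(AsO4)2(s) ⇌ 3 Ca^2+(aq) + 2 AsO4^3-(aq)
For each mole of Ca3(AsO4)2 that dissolves: [Ca^2+] = 3s, [AsO4^3-] = 2s.
Ksp = [Ca^2+]^3[AsO4^3-]^2
Substituting: Ksp = (3s)^3(2s)^2 = 108s^5
Ksp = 108 × (9.0 x 10^-5)^5 = 6.4 × 10^-19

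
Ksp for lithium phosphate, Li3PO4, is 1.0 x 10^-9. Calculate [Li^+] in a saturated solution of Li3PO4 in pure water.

[Li^+] ≈ 7.4 × 10^-3 M

Li3PO4(s) <=> 3 Li^+ + PO4^3-
Ksp = [Li^+]^3[PO4^3-]
With molar solubility s: [Li^+] = 3s, [PO4^3-] = s.
So Ksp = (3s)^3 × s = 27s^4
Solving, s = (1.0 x 10^-9/27)^(1/4) = 2.47 × 10^-3 M
[Li^+] = 3s = 7.4 × 10^-3 M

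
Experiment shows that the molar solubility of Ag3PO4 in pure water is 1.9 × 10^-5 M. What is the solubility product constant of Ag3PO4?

Ksp = 3.5 × 10^-18

Ag3PO4(s) ⇌ 3 Ag^+ + PO4^3-
For each mole of Ag3PO4 that dissolves: [Ag^+] = 3s, [PO4^3-] = s.
Ksp = [Ag^+]^3[PO4^3-]
Ksp = (3s)^3s = 27s^4
With s = 1.9 × 10^-5: Ksp = 3.5 x 10^-18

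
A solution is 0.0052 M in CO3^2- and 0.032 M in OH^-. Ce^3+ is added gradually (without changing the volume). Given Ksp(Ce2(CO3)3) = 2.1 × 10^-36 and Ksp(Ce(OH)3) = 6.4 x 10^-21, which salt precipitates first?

Precipitation of each salt starts when its ion product equals its Ksp.
For Ce2(CO3)3: 2.1 × 10^-36 = (0.0052)^3 × [Ce^3+]^2  ⇒  [Ce^3+] = 3.9 x 10^-15 M.
For Ce(OH)3: 6.4 x 10^-21 = (0.032)^3 × [Ce^3+]  ⇒  [Ce^3+] = 2.0 × 10^-16 M.
The salt with the lower threshold [Ce^3+] precipitates first: Ce(OH)3.

Ce(OH)3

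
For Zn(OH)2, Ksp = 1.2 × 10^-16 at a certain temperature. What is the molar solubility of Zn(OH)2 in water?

Zn(OH)2(s) ⇌ Zn^2+(aq) + 2 OH^-(aq)
Ksp = [Zn^2+][OH^-]^2
With molar solubility s: [Zn^2+] = s, [OH^-] = 2s.
Ksp = s(2s)^2 = 4s^3
Solving, s = (1.2 × 10^-16/4)^(1/3) = 3.1 × 10^-6 M

3.1 × 10^-6 M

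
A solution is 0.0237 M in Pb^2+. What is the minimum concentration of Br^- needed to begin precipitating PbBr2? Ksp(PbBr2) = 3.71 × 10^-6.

[Br^-] = 1.25e-2 M

PbBr2(s) ⇌ Pb^2+(aq) + 2 Br^-(aq)
Ksp = [Pb^2+][Br^-]^2
Precipitation begins when Q = Ksp. With [Pb^2+] = 0.0237 M:
3.71 × 10^-6 = (0.0237) × [Br^-]^2
[Br^-] = (3.71 × 10^-6 / 2.37 × 10^-2)^(1/2) = 1.25 × 10^-2 M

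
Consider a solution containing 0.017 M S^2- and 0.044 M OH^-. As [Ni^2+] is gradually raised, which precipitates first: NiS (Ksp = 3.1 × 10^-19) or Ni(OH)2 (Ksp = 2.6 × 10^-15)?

Each salt begins to precipitate when Q = Ksp, i.e. when [Ni^2+] reaches its threshold.
For NiS: 3.1 × 10^-19 = 0.017 × [Ni^2+]  ⇒  [Ni^2+] = 1.8 x 10^-17 M.
For Ni(OH)2: 2.6 × 10^-15 = (0.044)^2 × [Ni^2+]  ⇒  [Ni^2+] = 1.3 × 10^-12 M.
The salt with the lower threshold [Ni^2+] precipitates first: NiS.

NiS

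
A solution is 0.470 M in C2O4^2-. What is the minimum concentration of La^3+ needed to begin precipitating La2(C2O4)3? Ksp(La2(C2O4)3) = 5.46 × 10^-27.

La2(C2O4)3(s) ⇌ 2 La^3+ + 3 C2O4^2-
Ksp = [La^3+]^2[C2O4^2-]^3
Precipitation begins when Q = Ksp. With [C2O4^2-] = 0.470 M:
5.46 × 10^-27 = (0.470)^3 × [La^3+]^2
[La^3+] = (5.46 × 10^-27 / 1.038 × 10^-1)^(1/2) = 2.29 × 10^-13 M

[La^3+] = 2.29 × 10^-13 M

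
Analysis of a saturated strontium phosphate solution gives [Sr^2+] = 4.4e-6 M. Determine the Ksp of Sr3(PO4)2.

Sr3(PO4)2(s) ⇌ 3 Sr^2+ + 2 PO4^3-
Stoichiometry gives [PO4^3-] = (2/3)[Sr^2+] = 2.93 x 10^-6 M.
Ksp = [Sr^2+]^3[PO4^3-]^2
Ksp = (4.4 x 10^-6)^3 × (2.93 × 10^-6)^2 = 7.3 x 10^-28

Ksp = 7.3 × 10^-28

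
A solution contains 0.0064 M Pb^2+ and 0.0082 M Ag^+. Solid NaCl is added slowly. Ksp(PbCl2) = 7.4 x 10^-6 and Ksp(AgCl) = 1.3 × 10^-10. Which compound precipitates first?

AgCl

Each salt begins to precipitate when Q = Ksp, i.e. when [Cl^-] reaches its threshold.
For PbCl2: 7.4 x 10^-6 = 0.0064 × [Cl^-]^2  ⇒  [Cl^-] = 3.4 × 10^-2 M.
For AgCl: 1.3 × 10^-10 = 0.0082 × [Cl^-]  ⇒  [Cl^-] = 1.6 × 10^-8 M.
The salt with the lower threshold [Cl^-] precipitates first: AgCl.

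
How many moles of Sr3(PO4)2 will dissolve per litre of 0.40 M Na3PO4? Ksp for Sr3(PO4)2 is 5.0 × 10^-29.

Sr3(PO4)2(s) ⇌ 3 Sr^2+(aq) + 2 PO4^3-(aq)
Ksp = [Sr^2+]^3[PO4^3-]^2
If s mol/L dissolves here, [Sr^2+] = 3s, [PO4^3-] = 0.40 + 2s ≈ 0.40 (Ksp is small, so little additional dissolves).
Ksp ≈ (3s)^3 × (0.40)^2
s = 2.3 × 10^-10 M
Check: 2s = 4.5 x 10^-10 ≪ 0.40, so the approximation is valid.

s ≈ 2.3e-10 M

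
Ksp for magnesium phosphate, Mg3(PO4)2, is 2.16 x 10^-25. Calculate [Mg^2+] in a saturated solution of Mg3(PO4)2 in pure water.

[Mg^2+] ≈ 1.37 x 10^-5 M

Mg3(PO4)2(s) <=> 3 Mg^2+ + 2 PO4^3-
Ksp = [Mg^2+]^3[PO4^3-]^2
If s mol/L of Mg3(PO4)2 dissolves, [Mg^2+] = 3s and [PO4^3-] = 2s.
Substituting: Ksp = (3s)^3(2s)^2 = 108s^5
s = (2.16 x 10^-25 / 108)^(1/5) = 4.573 x 10^-6 M
[Mg^2+] = 3s = 1.37 x 10^-5 M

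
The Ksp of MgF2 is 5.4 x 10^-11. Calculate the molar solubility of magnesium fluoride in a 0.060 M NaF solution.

MgF2(s) ⇌ Mg^2+(aq) + 2 F^-(aq)
Ksp = [Mg^2+][F^-]^2
Let s = moles of MgF2 that dissolve per litre. [Mg^2+] = s, [F^-] = 0.060 + 2s ≈ 0.060 (common-ion effect: F^- is already 0.060 M).
Ksp ≈ s × (0.060)^2
s = 1.5 × 10^-8 M
Check: 2s = 3.0 × 10^-8 ≪ 0.060, so the approximation is valid.

s ≈ 1.5 × 10^-8 M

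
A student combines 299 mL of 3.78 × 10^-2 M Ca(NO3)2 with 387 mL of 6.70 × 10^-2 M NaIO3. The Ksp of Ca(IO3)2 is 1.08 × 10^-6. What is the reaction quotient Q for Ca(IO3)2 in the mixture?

Total volume = 299 + 387 = 686 mL.
[Ca^2+] = 3.78 x 10^-2 × (299/686) = 1.648 × 10^-2 M
[IO3^-] = 6.70 × 10^-2 × (387/686) = 3.780 × 10^-2 M
Ca(IO3)2(s) ⇌ Ca^2+ + 2 IO3^-, so Q = [Ca^2+][IO3^-]^2
Q = (1.648 × 10^-2)(3.780 x 10^-2)^2 = 2.35 x 10^-5
Q > Ksp, so Ca(IO3)2 will precipitate.

Q ≈ 2.35 x 10^-5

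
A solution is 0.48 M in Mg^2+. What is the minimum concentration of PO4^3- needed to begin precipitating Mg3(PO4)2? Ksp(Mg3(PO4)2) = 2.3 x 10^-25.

1.4e-12 M

Mg3(PO4)2(s) ⇌ 3 Mg^2+(aq) + 2 PO4^3-(aq)
Ksp = [Mg^2+]^3[PO4^3-]^2
Precipitation begins when Q = Ksp. With [Mg^2+] = 0.48 M:
2.3 x 10^-25 = (0.48)^3 × [PO4^3-]^2
[PO4^3-] = (2.3 x 10^-25 / 1.11 × 10^-1)^(1/2) = 1.4 × 10^-12 M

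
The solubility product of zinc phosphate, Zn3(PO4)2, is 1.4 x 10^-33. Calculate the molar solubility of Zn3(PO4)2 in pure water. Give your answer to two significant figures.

s ≈ 1.1e-7 M

Zn3(PO4)2(s) ⇌ 3 Zn^2+(aq) + 2 PO4^3-(aq)
Ksp = [Zn^2+]^3[PO4^3-]^2
For each mole of Zn3(PO4)2 that dissolves: [Zn^2+] = 3s, [PO4^3-] = 2s.
So Ksp = (3s)^3 × (2s)^2 = 108s^5
s = (1.4 x 10^-33 / 108)^(1/5) = 1.1 x 10^-7 M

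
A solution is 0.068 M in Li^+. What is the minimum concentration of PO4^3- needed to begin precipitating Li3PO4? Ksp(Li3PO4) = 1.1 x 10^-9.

[PO4^3-] = 3.5e-6 M

Li3PO4(s) ⇌ 3 Li^+ + PO4^3-
Ksp = [Li^+]^3[PO4^3-]
Precipitation begins when Q = Ksp. With [Li^+] = 0.068 M:
1.1 x 10^-9 = (0.068)^3 × [PO4^3-]
[PO4^3-] = (1.1 x 10^-9 / 3.14 × 10^-4) = 3.5 × 10^-6 M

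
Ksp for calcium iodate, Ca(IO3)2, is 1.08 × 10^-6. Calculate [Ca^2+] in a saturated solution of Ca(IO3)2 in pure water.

Ca(IO3)2(s) ⇌ Ca^2+(aq) + 2 IO3^-(aq)
Ksp = [Ca^2+][IO3^-]^2
With molar solubility s: [Ca^2+] = s, [IO3^-] = 2s.
Substituting: Ksp = s(2s)^2 = 4s^3
Solving, s = (1.08 × 10^-6/4)^(1/3) = 6.463 × 10^-3 M
[Ca^2+] = s = 6.46 x 10^-3 M

6.46e-3 M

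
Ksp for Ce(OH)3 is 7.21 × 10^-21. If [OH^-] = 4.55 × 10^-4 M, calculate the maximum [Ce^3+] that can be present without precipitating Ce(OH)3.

7.65e-11 M

Ce(OH)3(s) ⇌ Ce^3+(aq) + 3 OH^-(aq)
Ksp = [Ce^3+][OH^-]^3
Precipitation begins when Q = Ksp. With [OH^-] = 4.55 × 10^-4 M:
7.21 × 10^-21 = (4.55 × 10^-4)^3 × [Ce^3+]
[Ce^3+] = (7.21 × 10^-21 / 9.420 x 10^-11) = 7.65 × 10^-11 M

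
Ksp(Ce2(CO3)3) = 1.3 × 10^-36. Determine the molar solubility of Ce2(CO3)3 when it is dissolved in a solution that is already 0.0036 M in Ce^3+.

Ce2(CO3)3(s) <=> 2 Ce^3+(aq) + 3 CO3^2-(aq)
Ksp = [Ce^3+]^2[CO3^2-]^3
Let s be the molar solubility in this solution. [Ce^3+] = 0.0036 + 2s ≈ 0.0036, [CO3^2-] = 3s (Ksp is small, so little additional dissolves).
Ksp ≈ (0.0036)^2 × (3s)^3
s = 1.5 × 10^-11 M
Check: 2s = 3.1 × 10^-11 ≪ 0.0036, so the approximation is valid.

1.5 x 10^-11 M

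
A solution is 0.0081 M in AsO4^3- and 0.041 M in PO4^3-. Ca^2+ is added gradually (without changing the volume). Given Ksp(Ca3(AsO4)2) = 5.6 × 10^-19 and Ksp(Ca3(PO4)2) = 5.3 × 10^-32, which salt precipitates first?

Ca3(PO4)2

Precipitation of each salt starts when its ion product equals its Ksp.
For Ca3(AsO4)2: 5.6 × 10^-19 = (0.0081)^2 × [Ca^2+]^3  ⇒  [Ca^2+] = 2.0 x 10^-5 M.
For Ca3(PO4)2: 5.3 × 10^-32 = (0.041)^2 × [Ca^2+]^3  ⇒  [Ca^2+] = 3.2 x 10^-10 M.
The salt with the lower threshold [Ca^2+] precipitates first: Ca3(PO4)2.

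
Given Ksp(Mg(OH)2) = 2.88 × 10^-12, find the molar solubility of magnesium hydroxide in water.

s = 8.96e-5 M

Mg(OH)2(s) ⇌ Mg^2+(aq) + 2 OH^-(aq)
Ksp = [Mg^2+][OH^-]^2
Let s = molar solubility. Then [Mg^2+] = s and [OH^-] = 2s.
Ksp = s(2s)^2 = 4s^3
s^3 = 2.88 × 10^-12 / 4, so s = 8.96 × 10^-5 M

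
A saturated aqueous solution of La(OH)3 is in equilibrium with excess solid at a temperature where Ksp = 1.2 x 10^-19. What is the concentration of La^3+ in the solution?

La(OH)3(s) ⇌ La^3+(aq) + 3 OH^-(aq)
Ksp = [La^3+][OH^-]^3
Let s = molar solubility. Then [La^3+] = s and [OH^-] = 3s.
Ksp = s(3s)^3 = 27s^4
s^4 = 1.2 x 10^-19 / 27, so s = 8.16 x 10^-6 M
[La^3+] = s = 8.2 × 10^-6 M

8.2e-6 M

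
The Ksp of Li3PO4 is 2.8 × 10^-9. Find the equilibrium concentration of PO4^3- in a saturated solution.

Li3PO4(s) ⇌ 3 Li^+(aq) + PO4^3-(aq)
Ksp = [Li^+]^3[PO4^3-]
For each mole of Li3PO4 that dissolves: [Li^+] = 3s, [PO4^3-] = s.
So Ksp = (3s)^3 × s = 27s^4
Solving, s = (2.8 × 10^-9/27)^(1/4) = 3.19 × 10^-3 M
[PO4^3-] = s = 3.2 x 10^-3 M

3.2 × 10^-3 M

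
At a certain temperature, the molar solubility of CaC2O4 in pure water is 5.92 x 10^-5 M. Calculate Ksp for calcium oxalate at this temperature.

CaC2O4(s) ⇌ Ca^2+(aq) + C2O4^2-(aq)
With molar solubility s: [Ca^2+] = s, [C2O4^2-] = s.
Ksp = [Ca^2+][C2O4^2-]
Ksp = s × s = s^2
With s = 5.92 × 10^-5: Ksp = 3.50 x 10^-9

Ksp ≈ 3.50 x 10^-9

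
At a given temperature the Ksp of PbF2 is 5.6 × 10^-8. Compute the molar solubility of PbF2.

s ≈ 2.4e-3 M

PbF2(s) ⇌ Pb^2+ + 2 F^-
Ksp = [Pb^2+][F^-]^2
If s mol/L of PbF2 dissolves, [Pb^2+] = s and [F^-] = 2s.
Substituting: Ksp = s(2s)^2 = 4s^3
Solving, s = (5.6 × 10^-8/4)^(1/3) = 2.4 × 10^-3 M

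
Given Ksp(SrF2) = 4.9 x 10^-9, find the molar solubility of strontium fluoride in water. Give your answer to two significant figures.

SrF2(s) <=> Sr^2+(aq) + 2 F^-(aq)
Ksp = [Sr^2+][F^-]^2
For each mole of SrF2 that dissolves: [Sr^2+] = s, [F^-] = 2s.
So Ksp = s × (2s)^2 = 4s^3
s = (4.9 x 10^-9 / 4)^(1/3) = 1.1 × 10^-3 M

s = 1.1 x 10^-3 M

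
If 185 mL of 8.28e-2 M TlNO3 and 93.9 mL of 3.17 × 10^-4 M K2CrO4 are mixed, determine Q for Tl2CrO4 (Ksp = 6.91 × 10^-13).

Total volume = 185 + 93.9 = 278.9 mL.
[Tl^+] = 8.28 x 10^-2 × (185/278.9) = 5.492 × 10^-2 M
[CrO4^2-] = 3.17 × 10^-4 × (93.9/278.9) = 1.067 × 10^-4 M
Tl2CrO4(s) ⇌ 2 Tl^+ + CrO4^2-, so Q = [Tl^+]^2[CrO4^2-]
Q = (5.492 × 10^-2)^2(1.067 x 10^-4) = 3.22 x 10^-7
Q > Ksp, so Tl2CrO4 will precipitate.

Q = 3.22 × 10^-7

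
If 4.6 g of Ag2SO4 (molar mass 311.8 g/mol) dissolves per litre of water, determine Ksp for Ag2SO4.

Molar solubility s = (4.6 g/L) / (311.8 g/mol) = 1.48 × 10^-2 M.
Ag2SO4(s) <=> 2 Ag^+(aq) + SO4^2-(aq)
If s mol/L of Ag2SO4 dissolves, [Ag^+] = 2s and [SO4^2-] = s.
Ksp = [Ag^+]^2[SO4^2-]
So Ksp = (2s)^2 × s = 4s^3
With s = 1.48 × 10^-2: Ksp = 1.3 × 10^-5

Ksp = 1.3 × 10^-5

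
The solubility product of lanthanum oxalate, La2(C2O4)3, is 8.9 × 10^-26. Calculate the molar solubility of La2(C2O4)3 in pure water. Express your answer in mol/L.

La2(C2O4)3(s) ⇌ 2 La^3+(aq) + 3 C2O4^2-(aq)
Ksp = [La^3+]^2[C2O4^2-]^3
Let s = molar solubility. Then [La^3+] = 2s and [C2O4^2-] = 3s.
Substituting: Ksp = (2s)^2(3s)^3 = 108s^5
s = (8.9 × 10^-26 / 108)^(1/5) = 3.8 × 10^-6 M

3.8 × 10^-6 M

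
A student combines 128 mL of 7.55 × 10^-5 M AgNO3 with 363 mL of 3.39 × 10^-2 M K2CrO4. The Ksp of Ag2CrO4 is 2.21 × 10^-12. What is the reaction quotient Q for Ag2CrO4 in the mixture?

9.71 x 10^-12

Total volume = 128 + 363 = 491 mL.
[Ag^+] = 7.55 × 10^-5 × (128/491) = 1.968 × 10^-5 M
[CrO4^2-] = 3.39 × 10^-2 × (363/491) = 2.506 × 10^-2 M
Ag2CrO4(s) <=> 2 Ag^+(aq) + CrO4^2-(aq), so Q = [Ag^+]^2[CrO4^2-]
Q = (1.968 x 10^-5)^2(2.506 × 10^-2) = 9.71 × 10^-12
Q > Ksp, so Ag2CrO4 will precipitate.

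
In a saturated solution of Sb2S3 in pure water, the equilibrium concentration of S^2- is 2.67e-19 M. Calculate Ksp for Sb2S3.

Ksp ≈ 6.03 x 10^-94

Sb2S3(s) ⇌ 2 Sb^3+(aq) + 3 S^2-(aq)
Stoichiometry gives [Sb^3+] = (2/3)[S^2-] = 1.780 x 10^-19 M.
Ksp = [Sb^3+]^2[S^2-]^3
Ksp = (1.780 × 10^-19)^2 × (2.67 × 10^-19)^3 = 6.03 x 10^-94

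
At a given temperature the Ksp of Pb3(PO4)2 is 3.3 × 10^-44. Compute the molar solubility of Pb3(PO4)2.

7.9 × 10^-10 M

Pb3(PO4)2(s) ⇌ 3 Pb^2+(aq) + 2 PO4^3-(aq)
Ksp = [Pb^2+]^3[PO4^3-]^2
Let s = molar solubility. Then [Pb^2+] = 3s and [PO4^3-] = 2s.
Ksp = (3s)^3(2s)^2 = 108s^5
s^5 = 3.3 × 10^-44 / 108, so s = 7.9 × 10^-10 M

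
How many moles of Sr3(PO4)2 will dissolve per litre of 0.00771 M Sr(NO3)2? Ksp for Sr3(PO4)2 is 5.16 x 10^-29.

s ≈ 5.31 x 10^-12 M

Sr3(PO4)2(s) ⇌ 3 Sr^2+ + 2 PO4^3-
Ksp = [Sr^2+]^3[PO4^3-]^2
If s mol/L dissolves here, [Sr^2+] = 0.00771 + 3s ≈ 0.00771, [PO4^3-] = 2s (Ksp is small, so little additional dissolves).
Ksp ≈ (0.00771)^3 × (2s)^2
s = 5.31 × 10^-12 M
Check: 3s = 1.6 × 10^-11 ≪ 0.00771, so the approximation is valid.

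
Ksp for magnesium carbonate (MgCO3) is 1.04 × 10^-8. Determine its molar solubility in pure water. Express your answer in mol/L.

MgCO3(s) <=> Mg^2+ + CO3^2-
Ksp = [Mg^2+][CO3^2-]
If s mol/L of MgCO3 dissolves, [Mg^2+] = s and [CO3^2-] = s.
Ksp = s^2
s = (1.04 × 10^-8)^(1/2) = 1.02 x 10^-4 M

s = 1.02e-4 M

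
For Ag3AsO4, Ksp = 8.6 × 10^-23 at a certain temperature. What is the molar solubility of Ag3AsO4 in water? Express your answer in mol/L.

s ≈ 1.3e-6 M

Ag3AsO4(s) <=> 3 Ag^+(aq) + AsO4^3-(aq)
Ksp = [Ag^+]^3[AsO4^3-]
If s mol/L of Ag3AsO4 dissolves, [Ag^+] = 3s and [AsO4^3-] = s.
Substituting: Ksp = (3s)^3s = 27s^4
Solving, s = (8.6 × 10^-23/27)^(1/4) = 1.3 × 10^-6 M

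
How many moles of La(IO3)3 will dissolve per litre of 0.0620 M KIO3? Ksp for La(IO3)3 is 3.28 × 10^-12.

1.38 × 10^-8 M

La(IO3)3(s) ⇌ La^3+ + 3 IO3^-
Ksp = [La^3+][IO3^-]^3
Let s = moles of La(IO3)3 that dissolve per litre. [La^3+] = s, [IO3^-] = 0.0620 + 3s ≈ 0.0620 (Ksp is small, so little additional dissolves).
Ksp ≈ s × (0.0620)^3
s = 1.38 × 10^-8 M
Check: 3s = 4.1 × 10^-8 ≪ 0.0620, so the approximation is valid.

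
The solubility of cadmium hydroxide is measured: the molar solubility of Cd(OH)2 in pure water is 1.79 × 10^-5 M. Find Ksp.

Ksp = 2.29e-14

Cd(OH)2(s) ⇌ Cd^2+ + 2 OH^-
If s mol/L of Cd(OH)2 dissolves, [Cd^2+] = s and [OH^-] = 2s.
Ksp = [Cd^2+][OH^-]^2
Ksp = s(2s)^2 = 4s^3
With s = 1.79 × 10^-5: Ksp = 2.29 × 10^-14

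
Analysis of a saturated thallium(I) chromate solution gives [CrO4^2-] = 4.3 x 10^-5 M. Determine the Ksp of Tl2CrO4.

Tl2CrO4(s) ⇌ 2 Tl^+ + CrO4^2-
Stoichiometry gives [Tl^+] = (2/1)[CrO4^2-] = 8.60 × 10^-5 M.
Ksp = [Tl^+]^2[CrO4^2-]
Ksp = (8.60 × 10^-5)^2 × 4.3 × 10^-5 = 3.2 x 10^-13

3.2e-13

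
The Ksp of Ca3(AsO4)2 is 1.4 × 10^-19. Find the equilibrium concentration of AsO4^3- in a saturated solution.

[AsO4^3-] = 1.3 × 10^-4 M

Ca3(AsO4)2(s) ⇌ 3 Ca^2+ + 2 AsO4^3-
Ksp = [Ca^2+]^3[AsO4^3-]^2
Let s = molar solubility. Then [Ca^2+] = 3s and [AsO4^3-] = 2s.
So Ksp = (3s)^3 × (2s)^2 = 108s^5
s^5 = 1.4 × 10^-19 / 108, so s = 6.65 × 10^-5 M
[AsO4^3-] = 2s = 1.3 × 10^-4 M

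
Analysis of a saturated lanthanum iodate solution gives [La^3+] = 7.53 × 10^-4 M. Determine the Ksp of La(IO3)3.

La(IO3)3(s) ⇌ La^3+(aq) + 3 IO3^-(aq)
Stoichiometry gives [IO3^-] = (3/1)[La^3+] = 2.259 × 10^-3 M.
Ksp = [La^3+][IO3^-]^3
Ksp = 7.53 × 10^-4 × (2.259 x 10^-3)^3 = 8.68 × 10^-12

8.68 x 10^-12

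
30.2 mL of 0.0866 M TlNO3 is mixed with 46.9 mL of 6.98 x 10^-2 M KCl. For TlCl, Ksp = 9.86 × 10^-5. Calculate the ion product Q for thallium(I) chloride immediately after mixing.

1.44 x 10^-3

Total volume = 30.2 + 46.9 = 77.1 mL.
[Tl^+] = 8.66 x 10^-2 × (30.2/77.1) = 3.392 × 10^-2 M
[Cl^-] = 6.98 × 10^-2 × (46.9/77.1) = 4.246 × 10^-2 M
TlCl(s) ⇌ Tl^+(aq) + Cl^-(aq), so Q = [Tl^+][Cl^-]
Q = (3.392 × 10^-2)(4.246 × 10^-2) = 1.44 x 10^-3
Q > Ksp, so TlCl will precipitate.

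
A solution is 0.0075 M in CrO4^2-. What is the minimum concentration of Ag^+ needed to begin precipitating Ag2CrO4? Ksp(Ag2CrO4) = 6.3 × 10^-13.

[Ag^+] = 9.2 × 10^-6 M

Ag2CrO4(s) ⇌ 2 Ag^+(aq) + CrO4^2-(aq)
Ksp = [Ag^+]^2[CrO4^2-]
Precipitation begins when Q = Ksp. With [CrO4^2-] = 0.0075 M:
6.3 × 10^-13 = (0.0075) × [Ag^+]^2
[Ag^+] = (6.3 × 10^-13 / 7.5 × 10^-3)^(1/2) = 9.2 × 10^-6 M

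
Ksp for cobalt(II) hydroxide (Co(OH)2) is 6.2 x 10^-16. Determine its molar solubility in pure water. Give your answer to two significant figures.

Co(OH)2(s) <=> Co^2+ + 2 OH^-
Ksp = [Co^2+][OH^-]^2
With molar solubility s: [Co^2+] = s, [OH^-] = 2s.
Ksp = s(2s)^2 = 4s^3
Solving, s = (6.2 x 10^-16/4)^(1/3) = 5.4 x 10^-6 M

s = 5.4e-6 M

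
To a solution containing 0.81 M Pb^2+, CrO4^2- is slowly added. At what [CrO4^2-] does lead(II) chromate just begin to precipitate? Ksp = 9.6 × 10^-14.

PbCrO4(s) ⇌ Pb^2+(aq) + CrO4^2-(aq)
Ksp = [Pb^2+][CrO4^2-]
Precipitation begins when Q = Ksp. With [Pb^2+] = 0.81 M:
9.6 × 10^-14 = (0.81) × [CrO4^2-]
[CrO4^2-] = (9.6 × 10^-14 / 8.1 × 10^-1) = 1.2 × 10^-13 M

[CrO4^2-] = 1.2e-13 M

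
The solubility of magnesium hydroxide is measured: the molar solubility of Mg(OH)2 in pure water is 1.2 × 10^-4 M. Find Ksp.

6.9e-12

Mg(OH)2(s) <=> Mg^2+ + 2 OH^-
For each mole of Mg(OH)2 that dissolves: [Mg^2+] = s, [OH^-] = 2s.
Ksp = [Mg^2+][OH^-]^2
Substituting: Ksp = s(2s)^2 = 4s^3
With s = 1.2 × 10^-4: Ksp = 6.9 × 10^-12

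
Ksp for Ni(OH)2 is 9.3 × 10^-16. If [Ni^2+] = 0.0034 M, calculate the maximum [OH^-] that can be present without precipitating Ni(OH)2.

Ni(OH)2(s) <=> Ni^2+ + 2 OH^-
Ksp = [Ni^2+][OH^-]^2
Precipitation begins when Q = Ksp. With [Ni^2+] = 0.0034 M:
9.3 × 10^-16 = (0.0034) × [OH^-]^2
[OH^-] = (9.3 × 10^-16 / 3.4 x 10^-3)^(1/2) = 5.2 x 10^-7 M

5.2 × 10^-7 M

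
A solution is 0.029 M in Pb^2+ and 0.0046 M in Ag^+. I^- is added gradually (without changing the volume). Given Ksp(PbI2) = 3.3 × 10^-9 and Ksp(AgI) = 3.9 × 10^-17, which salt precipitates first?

AgI

Precipitation of each salt starts when its ion product equals its Ksp.
For PbI2: 3.3 × 10^-9 = 0.029 × [I^-]^2  ⇒  [I^-] = 3.4 × 10^-4 M.
For AgI: 3.9 × 10^-17 = 0.0046 × [I^-]  ⇒  [I^-] = 8.5 × 10^-15 M.
The salt with the lower threshold [I^-] precipitates first: AgI.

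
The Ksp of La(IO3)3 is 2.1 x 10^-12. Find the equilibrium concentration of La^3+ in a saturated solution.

La(IO3)3(s) ⇌ La^3+(aq) + 3 IO3^-(aq)
Ksp = [La^3+][IO3^-]^3
Let s = molar solubility. Then [La^3+] = s and [IO3^-] = 3s.
Ksp = s(3s)^3 = 27s^4
s^4 = 2.1 x 10^-12 / 27, so s = 5.28 x 10^-4 M
[La^3+] = s = 5.3 x 10^-4 M

5.3e-4 M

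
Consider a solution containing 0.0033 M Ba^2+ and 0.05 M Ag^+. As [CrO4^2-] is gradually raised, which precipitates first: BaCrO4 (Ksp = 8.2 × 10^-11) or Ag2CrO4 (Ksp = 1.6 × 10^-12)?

Ag2CrO4

Precipitation of each salt starts when its ion product equals its Ksp.
For BaCrO4: 8.2 × 10^-11 = 0.0033 × [CrO4^2-]  ⇒  [CrO4^2-] = 2.5 × 10^-8 M.
For Ag2CrO4: 1.6 × 10^-12 = (0.05)^2 × [CrO4^2-]  ⇒  [CrO4^2-] = 6.4 × 10^-10 M.
The salt with the lower threshold [CrO4^2-] precipitates first: Ag2CrO4.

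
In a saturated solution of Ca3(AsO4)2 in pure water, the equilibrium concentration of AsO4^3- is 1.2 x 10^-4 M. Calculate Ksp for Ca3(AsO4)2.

Ca3(AsO4)2(s) ⇌ 3 Ca^2+ + 2 AsO4^3-
Stoichiometry gives [Ca^2+] = (3/2)[AsO4^3-] = 1.80 x 10^-4 M.
Ksp = [Ca^2+]^3[AsO4^3-]^2
Ksp = (1.80 x 10^-4)^3 × (1.2 x 10^-4)^2 = 8.4 × 10^-20

8.4 × 10^-20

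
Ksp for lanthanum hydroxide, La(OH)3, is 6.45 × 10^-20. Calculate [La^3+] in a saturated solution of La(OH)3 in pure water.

La(OH)3(s) <=> La^3+ + 3 OH^-
Ksp = [La^3+][OH^-]^3
With molar solubility s: [La^3+] = s, [OH^-] = 3s.
So Ksp = s × (3s)^3 = 27s^4
Solving, s = (6.45 × 10^-20/27)^(1/4) = 6.991 × 10^-6 M
[La^3+] = s = 6.99 x 10^-6 M

[La^3+] = 6.99 × 10^-6 M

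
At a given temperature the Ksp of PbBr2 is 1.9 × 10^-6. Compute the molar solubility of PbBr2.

s ≈ 7.8 x 10^-3 M

PbBr2(s) <=> Pb^2+(aq) + 2 Br^-(aq)
Ksp = [Pb^2+][Br^-]^2
If s mol/L of PbBr2 dissolves, [Pb^2+] = s and [Br^-] = 2s.
So Ksp = s × (2s)^2 = 4s^3
Solving, s = (1.9 × 10^-6/4)^(1/3) = 7.8 × 10^-3 M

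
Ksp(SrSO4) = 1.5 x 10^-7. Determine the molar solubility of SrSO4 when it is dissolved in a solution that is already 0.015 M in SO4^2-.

SrSO4(s) ⇌ Sr^2+ + SO4^2-
Ksp = [Sr^2+][SO4^2-]
Let s = moles of SrSO4 that dissolve per litre. [Sr^2+] = s, [SO4^2-] = 0.015 + s ≈ 0.015 (Ksp is small, so little additional dissolves).
Ksp ≈ s × 0.015
s = 1.0 × 10^-5 M
Check: s = 1.0 × 10^-5 ≪ 0.015, so the approximation is valid.

s = 1.0 × 10^-5 M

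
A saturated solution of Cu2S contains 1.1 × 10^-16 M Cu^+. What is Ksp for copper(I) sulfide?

Ksp ≈ 6.7e-49

Cu2S(s) ⇌ 2 Cu^+ + S^2-
Stoichiometry gives [S^2-] = (1/2)[Cu^+] = 5.50 × 10^-17 M.
Ksp = [Cu^+]^2[S^2-]
Ksp = (1.1 x 10^-16)^2 × 5.50 × 10^-17 = 6.7 × 10^-49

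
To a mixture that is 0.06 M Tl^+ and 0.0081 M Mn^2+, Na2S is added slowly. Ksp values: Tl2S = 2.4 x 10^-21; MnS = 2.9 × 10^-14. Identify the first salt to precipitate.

Tl2S

Precipitation of each salt starts when its ion product equals its Ksp.
For Tl2S: 2.4 x 10^-21 = (0.06)^2 × [S^2-]  ⇒  [S^2-] = 6.7 × 10^-19 M.
For MnS: 2.9 × 10^-14 = 0.0081 × [S^2-]  ⇒  [S^2-] = 3.6 × 10^-12 M.
The salt with the lower threshold [S^2-] precipitates first: Tl2S.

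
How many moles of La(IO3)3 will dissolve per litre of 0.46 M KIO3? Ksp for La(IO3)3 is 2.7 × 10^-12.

La(IO3)3(s) ⇌ La^3+(aq) + 3 IO3^-(aq)
Ksp = [La^3+][IO3^-]^3
Let s be the molar solubility in this solution. [La^3+] = s, [IO3^-] = 0.46 + 3s ≈ 0.46 (since IO3^- from KIO3 dominates).
Ksp ≈ s × (0.46)^3
s = 2.8 × 10^-11 M
Check: 3s = 8.3 × 10^-11 ≪ 0.46, so the approximation is valid.

s = 2.8 x 10^-11 M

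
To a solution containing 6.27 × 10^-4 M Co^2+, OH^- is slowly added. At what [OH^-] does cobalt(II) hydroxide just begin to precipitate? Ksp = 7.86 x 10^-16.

[OH^-] = 1.12 x 10^-6 M

Co(OH)2(s) ⇌ Co^2+ + 2 OH^-
Ksp = [Co^2+][OH^-]^2
Precipitation begins when Q = Ksp. With [Co^2+] = 6.27 × 10^-4 M:
7.86 x 10^-16 = (6.27 × 10^-4) × [OH^-]^2
[OH^-] = (7.86 x 10^-16 / 6.27 x 10^-4)^(1/2) = 1.12 × 10^-6 M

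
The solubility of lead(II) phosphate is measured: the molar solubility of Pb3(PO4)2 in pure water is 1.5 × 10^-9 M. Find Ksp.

Ksp = 8.2 × 10^-43

Pb3(PO4)2(s) <=> 3 Pb^2+(aq) + 2 PO4^3-(aq)
For each mole of Pb3(PO4)2 that dissolves: [Pb^2+] = 3s, [PO4^3-] = 2s.
Ksp = [Pb^2+]^3[PO4^3-]^2
Substituting: Ksp = (3s)^3(2s)^2 = 108s^5
With s = 1.5 × 10^-9: Ksp = 8.2 x 10^-43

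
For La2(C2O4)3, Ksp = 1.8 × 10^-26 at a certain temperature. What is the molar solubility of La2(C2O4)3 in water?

2.8 × 10^-6 M

La2(C2O4)3(s) <=> 2 La^3+ + 3 C2O4^2-
Ksp = [La^3+]^2[C2O4^2-]^3
If s mol/L of La2(C2O4)3 dissolves, [La^3+] = 2s and [C2O4^2-] = 3s.
Ksp = (2s)^2(3s)^3 = 108s^5
s = (1.8 × 10^-26 / 108)^(1/5) = 2.8 x 10^-6 M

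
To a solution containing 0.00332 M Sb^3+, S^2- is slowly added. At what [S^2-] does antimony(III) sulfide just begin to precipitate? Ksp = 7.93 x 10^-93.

Sb2S3(s) <=> 2 Sb^3+ + 3 S^2-
Ksp = [Sb^3+]^2[S^2-]^3
Precipitation begins when Q = Ksp. With [Sb^3+] = 0.00332 M:
7.93 x 10^-93 = (0.00332)^2 × [S^2-]^3
[S^2-] = (7.93 x 10^-93 / 1.102 × 10^-5)^(1/3) = 8.96 × 10^-30 M

[S^2-] ≈ 8.96 × 10^-30 M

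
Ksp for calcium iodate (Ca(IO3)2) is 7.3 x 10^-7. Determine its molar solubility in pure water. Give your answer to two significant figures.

s = 5.7 x 10^-3 M

Ca(IO3)2(s) ⇌ Ca^2+ + 2 IO3^-
Ksp = [Ca^2+][IO3^-]^2
Let s = molar solubility. Then [Ca^2+] = s and [IO3^-] = 2s.
Ksp = s(2s)^2 = 4s^3
Solving, s = (7.3 x 10^-7/4)^(1/3) = 5.7 × 10^-3 M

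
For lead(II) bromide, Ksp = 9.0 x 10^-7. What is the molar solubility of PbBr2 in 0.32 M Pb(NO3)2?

8.4 × 10^-4 M

PbBr2(s) ⇌ Pb^2+ + 2 Br^-
Ksp = [Pb^2+][Br^-]^2
Let s = moles of PbBr2 that dissolve per litre. [Pb^2+] = 0.32 + s ≈ 0.32, [Br^-] = 2s (common-ion effect: Pb^2+ is already 0.32 M).
Ksp ≈ 0.32 × (2s)^2
s = 8.4 x 10^-4 M
Check: s = 8.4 × 10^-4 ≪ 0.32, so the approximation is valid.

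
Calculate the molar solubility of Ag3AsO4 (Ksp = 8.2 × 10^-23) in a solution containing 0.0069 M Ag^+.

2.5 × 10^-16 M

Ag3AsO4(s) ⇌ 3 Ag^+(aq) + AsO4^3-(aq)
Ksp = [Ag^+]^3[AsO4^3-]
Let s = moles of Ag3AsO4 that dissolve per litre. [Ag^+] = 0.0069 + 3s ≈ 0.0069, [AsO4^3-] = s (Ksp is small, so little additional dissolves).
Ksp ≈ (0.0069)^3 × s
s = 2.5 × 10^-16 M
Check: 3s = 7.5 × 10^-16 ≪ 0.0069, so the approximation is valid.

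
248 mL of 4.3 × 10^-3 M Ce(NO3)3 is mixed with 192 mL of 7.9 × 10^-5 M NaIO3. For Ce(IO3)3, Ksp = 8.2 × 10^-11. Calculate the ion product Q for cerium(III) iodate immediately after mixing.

Total volume = 248 + 192 = 440 mL.
[Ce^3+] = 4.3 × 10^-3 × (248/440) = 2.42 × 10^-3 M
[IO3^-] = 7.9 x 10^-5 × (192/440) = 3.45 × 10^-5 M
Ce(IO3)3(s) ⇌ Ce^3+(aq) + 3 IO3^-(aq), so Q = [Ce^3+][IO3^-]^3
Q = (2.42 x 10^-3)(3.45 x 10^-5)^3 = 9.9 x 10^-17
Q < Ksp, so no precipitate of Ce(IO3)3 forms.

Q = 9.9e-17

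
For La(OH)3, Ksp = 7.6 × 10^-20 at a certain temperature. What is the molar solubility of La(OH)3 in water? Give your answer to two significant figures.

s ≈ 7.3 x 10^-6 M

La(OH)3(s) ⇌ La^3+(aq) + 3 OH^-(aq)
Ksp = [La^3+][OH^-]^3
For each mole of La(OH)3 that dissolves: [La^3+] = s, [OH^-] = 3s.
Substituting: Ksp = s(3s)^3 = 27s^4
s = (7.6 × 10^-20 / 27)^(1/4) = 7.3 × 10^-6 M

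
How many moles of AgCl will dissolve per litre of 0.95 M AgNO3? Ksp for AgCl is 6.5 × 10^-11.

AgCl(s) ⇌ Ag^+(aq) + Cl^-(aq)
Ksp = [Ag^+][Cl^-]
If s mol/L dissolves here, [Ag^+] = 0.95 + s ≈ 0.95, [Cl^-] = s (common-ion effect: Ag^+ is already 0.95 M).
Ksp ≈ 0.95 × s
s = 6.8 × 10^-11 M
Check: s = 6.8 x 10^-11 ≪ 0.95, so the approximation is valid.

6.8e-11 M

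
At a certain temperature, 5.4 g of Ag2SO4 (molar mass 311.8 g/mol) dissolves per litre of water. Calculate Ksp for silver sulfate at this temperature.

Molar solubility s = (5.4 g/L) / (311.8 g/mol) = 1.73 x 10^-2 M.
Ag2SO4(s) <=> 2 Ag^+ + SO4^2-
Let s = molar solubility. Then [Ag^+] = 2s and [SO4^2-] = s.
Ksp = [Ag^+]^2[SO4^2-]
Ksp = (2s)^2s = 4s^3
With s = 1.73 × 10^-2: Ksp = 2.1 x 10^-5

2.1 × 10^-5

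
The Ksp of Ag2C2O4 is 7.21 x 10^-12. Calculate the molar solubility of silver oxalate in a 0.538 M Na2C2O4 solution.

s ≈ 1.83 x 10^-6 M

Ag2C2O4(s) ⇌ 2 Ag^+(aq) + C2O4^2-(aq)
Ksp = [Ag^+]^2[C2O4^2-]
Let s be the molar solubility in this solution. [Ag^+] = 2s, [C2O4^2-] = 0.538 + s ≈ 0.538 (common-ion effect: C2O4^2- is already 0.538 M).
Ksp ≈ (2s)^2 × 0.538
s = 1.83 × 10^-6 M
Check: s = 1.8 × 10^-6 ≪ 0.538, so the approximation is valid.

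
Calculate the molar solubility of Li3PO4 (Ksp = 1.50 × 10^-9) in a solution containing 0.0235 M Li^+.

s ≈ 1.16e-4 M

Li3PO4(s) ⇌ 3 Li^+ + PO4^3-
Ksp = [Li^+]^3[PO4^3-]
Let s = moles of Li3PO4 that dissolve per litre. [Li^+] = 0.0235 + 3s ≈ 0.0235, [PO4^3-] = s (Ksp is small, so little additional dissolves).
Ksp ≈ (0.0235)^3 × s
s = 1.16 × 10^-4 M
Check: 3s = 3.5 × 10^-4 ≪ 0.0235, so the approximation is valid.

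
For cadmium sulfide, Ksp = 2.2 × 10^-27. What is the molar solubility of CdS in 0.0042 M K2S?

CdS(s) <=> Cd^2+(aq) + S^2-(aq)
Ksp = [Cd^2+][S^2-]
Let s = moles of CdS that dissolve per litre. [Cd^2+] = s, [S^2-] = 0.0042 + s ≈ 0.0042 (common-ion effect: S^2- is already 0.0042 M).
Ksp ≈ s × 0.0042
s = 5.2 × 10^-25 M
Check: s = 5.2 x 10^-25 ≪ 0.0042, so the approximation is valid.

s = 5.2 × 10^-25 M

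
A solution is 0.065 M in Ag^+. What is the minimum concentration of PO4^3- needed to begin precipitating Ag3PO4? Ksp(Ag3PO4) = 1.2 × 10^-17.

4.4e-14 M

Ag3PO4(s) ⇌ 3 Ag^+(aq) + PO4^3-(aq)
Ksp = [Ag^+]^3[PO4^3-]
Precipitation begins when Q = Ksp. With [Ag^+] = 0.065 M:
1.2 × 10^-17 = (0.065)^3 × [PO4^3-]
[PO4^3-] = (1.2 × 10^-17 / 2.75 × 10^-4) = 4.4 x 10^-14 M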